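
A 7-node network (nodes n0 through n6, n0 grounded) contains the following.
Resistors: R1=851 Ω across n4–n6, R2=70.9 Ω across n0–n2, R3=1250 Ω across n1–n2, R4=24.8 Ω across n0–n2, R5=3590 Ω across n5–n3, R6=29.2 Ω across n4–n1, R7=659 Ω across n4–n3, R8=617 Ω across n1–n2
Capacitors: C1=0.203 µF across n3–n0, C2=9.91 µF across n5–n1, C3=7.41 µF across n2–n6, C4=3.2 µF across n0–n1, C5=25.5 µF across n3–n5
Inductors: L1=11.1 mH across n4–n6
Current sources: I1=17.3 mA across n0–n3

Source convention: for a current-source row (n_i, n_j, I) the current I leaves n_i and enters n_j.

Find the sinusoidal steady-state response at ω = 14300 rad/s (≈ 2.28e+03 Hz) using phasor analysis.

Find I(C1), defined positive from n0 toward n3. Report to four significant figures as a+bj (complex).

Apply KCL at each of the 6 non-ground nodes and solve the resulting linear system.
Node n1: branches {R3, R6, C2, R8, C4} → V_1 = 0.04332-0.3821j
Node n2: branches {R2, R3, R4, R8, C3} → V_2 = -0.03205-0.03881j
Node n3: branches {C1, R5, R7, C5, I1} → V_3 = 0.04482-0.5371j
Node n4: branches {R1, L1, R6, R7} → V_4 = 0.09726-0.3529j
Node n5: branches {R5, C2, C5} → V_5 = 0.04437-0.4937j
Node n6: branches {R1, L1, C3} → V_6 = -0.04414-0.02062j

-0.001559-0.0001301j A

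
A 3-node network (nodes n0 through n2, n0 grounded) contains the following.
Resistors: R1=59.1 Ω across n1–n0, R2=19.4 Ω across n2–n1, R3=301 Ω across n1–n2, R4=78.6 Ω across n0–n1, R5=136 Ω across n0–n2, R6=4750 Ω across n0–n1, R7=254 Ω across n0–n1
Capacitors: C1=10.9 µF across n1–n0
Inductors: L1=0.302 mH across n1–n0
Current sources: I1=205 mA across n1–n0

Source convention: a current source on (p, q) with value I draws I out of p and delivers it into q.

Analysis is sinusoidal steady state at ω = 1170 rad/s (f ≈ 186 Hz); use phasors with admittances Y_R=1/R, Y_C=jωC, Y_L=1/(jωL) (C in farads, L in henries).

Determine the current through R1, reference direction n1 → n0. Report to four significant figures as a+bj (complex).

-1.760e-05-0.001231j A

MNA unknowns: 2 node voltages V₁..V_2
R1: Y=0.01692+0.000j on G[1,0]
R2: Y=0.05155+0.000j on G[2,1]
R3: Y=0.003322+0.000j on G[1,2]
R4: Y=0.01272+0.000j on G[0,1]
R5: Y=0.007353+0.000j on G[0,2]
R6: Y=0.0002105+0.000j on G[0,1]
C1: Y=0.000+0.01275j on G[1,0]
R7: Y=0.003937+0.000j on G[0,1]
L1: Y=0.000-2.830j on G[1,0]
I1: z[1]−=0.205, z[0]+=0.205
solve → V1=-0.001040-0.07275j, V2=-0.0009170-0.06415j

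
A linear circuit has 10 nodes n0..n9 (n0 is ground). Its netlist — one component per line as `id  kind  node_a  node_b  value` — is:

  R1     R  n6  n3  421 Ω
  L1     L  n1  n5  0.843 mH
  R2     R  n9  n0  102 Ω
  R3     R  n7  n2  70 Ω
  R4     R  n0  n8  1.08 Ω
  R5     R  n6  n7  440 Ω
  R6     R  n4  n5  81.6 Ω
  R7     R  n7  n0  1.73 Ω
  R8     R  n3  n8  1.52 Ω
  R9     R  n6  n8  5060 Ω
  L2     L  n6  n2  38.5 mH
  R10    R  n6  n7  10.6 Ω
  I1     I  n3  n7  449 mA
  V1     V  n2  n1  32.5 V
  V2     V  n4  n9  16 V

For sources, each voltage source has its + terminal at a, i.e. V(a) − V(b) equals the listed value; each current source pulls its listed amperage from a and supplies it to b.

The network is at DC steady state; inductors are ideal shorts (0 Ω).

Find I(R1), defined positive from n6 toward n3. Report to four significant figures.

Apply KCL at each of the 9 non-ground nodes and solve the resulting linear system.
Node n1: branches {L1, V1} → V_1 = -29.20
Node n2: branches {R3, L2, V1} → V_2 = 3.301
Node n3: branches {R1, R8, I1} → V_3 = -1.139
Node n4: branches {R6, V2} → V_4 = -9.110
Node n5: branches {L1, R6} → V_5 = -29.20
Node n6: branches {R1, R5, R9, L2, R10} → V_6 = 3.301
Node n7: branches {R3, R5, R7, R10, I1} → V_7 = 1.183
Node n8: branches {R4, R8, R9} → V_8 = -0.4727
Node n9: branches {R2, V2} → V_9 = -25.11
Source currents: i(L1)=-0.2462, i(L2)=-0.2159, i(V1)=-0.2462, i(V2)=-0.2462

0.01055 A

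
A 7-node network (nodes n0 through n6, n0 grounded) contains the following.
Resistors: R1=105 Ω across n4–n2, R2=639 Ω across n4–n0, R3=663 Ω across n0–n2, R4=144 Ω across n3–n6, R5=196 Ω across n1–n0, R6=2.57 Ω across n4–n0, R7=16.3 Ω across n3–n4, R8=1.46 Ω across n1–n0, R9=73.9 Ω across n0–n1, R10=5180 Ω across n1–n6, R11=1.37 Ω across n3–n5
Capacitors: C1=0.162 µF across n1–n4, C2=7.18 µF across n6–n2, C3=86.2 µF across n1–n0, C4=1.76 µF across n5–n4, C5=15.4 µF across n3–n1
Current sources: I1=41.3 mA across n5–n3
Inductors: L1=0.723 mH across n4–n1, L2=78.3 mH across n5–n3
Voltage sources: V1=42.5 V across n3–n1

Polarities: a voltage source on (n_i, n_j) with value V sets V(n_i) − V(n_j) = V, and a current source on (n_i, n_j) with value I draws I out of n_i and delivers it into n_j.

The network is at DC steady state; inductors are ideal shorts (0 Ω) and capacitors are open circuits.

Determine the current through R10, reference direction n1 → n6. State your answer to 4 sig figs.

Element admittances at DC:
  Y(R1) = 0.009524 S between n4,n2
  Y(C1) = 0.000 S between n1,n4
  Y(R2) = 0.001565 S between n4,n0
  Y(R3) = 0.001508 S between n0,n2
  Y(R4) = 0.006944 S between n3,n6
  Y(R5) = 0.005102 S between n1,n0
  Y(C2) = 0.000 S between n6,n2
  Y(R6) = 0.3891 S between n4,n0
  Y(R7) = 0.06135 S between n3,n4
  Y(C3) = 0.000 S between n1,n0
  Y(R8) = 0.6849 S between n1,n0
  Y(R9) = 0.01353 S between n0,n1
  Y(R10) = 0.0001931 S between n1,n6
  Y(C4) = 0.000 S between n5,n4
  Y(C5) = 0.000 S between n3,n1
  I1: injects 0.0413 A into n3 (from n5)
  L1: short n4↔n1 (DC inductor)
  Y(R11) = 0.7299 S between n3,n5
  L2: short n5↔n3 (DC inductor)
  V1: constraint V(n3)−V(n1) = 42.5
Assemble and solve the 9×9 MNA system:
  V(n1)=0.000  V(n2)=0.000  V(n3)=42.50  V(n4)=0.000  V(n5)=42.50  V(n6)=41.35
  i(L1)=2.607  i(L2)=-0.04130  i(V1)=-2.615

-0.007983 A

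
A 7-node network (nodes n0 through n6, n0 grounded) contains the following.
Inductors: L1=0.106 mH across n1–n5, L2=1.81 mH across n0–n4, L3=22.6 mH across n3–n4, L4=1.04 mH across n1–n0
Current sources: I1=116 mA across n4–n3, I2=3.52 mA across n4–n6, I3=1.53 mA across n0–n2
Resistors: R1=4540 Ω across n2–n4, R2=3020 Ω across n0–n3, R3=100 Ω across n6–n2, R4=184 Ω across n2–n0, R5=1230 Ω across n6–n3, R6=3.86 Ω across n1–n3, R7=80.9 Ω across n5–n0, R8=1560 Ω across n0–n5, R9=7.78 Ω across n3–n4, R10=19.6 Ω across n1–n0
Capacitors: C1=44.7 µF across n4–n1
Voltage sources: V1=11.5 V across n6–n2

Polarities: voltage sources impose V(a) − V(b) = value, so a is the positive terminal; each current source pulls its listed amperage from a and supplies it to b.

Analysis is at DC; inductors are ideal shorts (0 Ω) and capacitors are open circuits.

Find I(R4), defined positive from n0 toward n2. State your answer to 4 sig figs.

0.003613 A

Apply KCL at each of the 6 non-ground nodes and solve the resulting linear system.
Node n1: branches {L1, R6, C1, L4, R10} → V_1 = 0.000
Node n2: branches {R1, R3, R4, I3, V1} → V_2 = -0.6647
Node n3: branches {I1, R2, R5, R6, L3, R9} → V_3 = 0.000
Node n4: branches {I1, R1, L2, I2, L3, R9, C1} → V_4 = 0.000
Node n5: branches {L1, R7, R8} → V_5 = 0.000
Node n6: branches {R3, R5, I2, V1} → V_6 = 10.84
Source currents: i(L1)=0.000, i(L2)=-0.005143, i(L3)=0.1248, i(L4)=0.000, i(V1)=-0.1203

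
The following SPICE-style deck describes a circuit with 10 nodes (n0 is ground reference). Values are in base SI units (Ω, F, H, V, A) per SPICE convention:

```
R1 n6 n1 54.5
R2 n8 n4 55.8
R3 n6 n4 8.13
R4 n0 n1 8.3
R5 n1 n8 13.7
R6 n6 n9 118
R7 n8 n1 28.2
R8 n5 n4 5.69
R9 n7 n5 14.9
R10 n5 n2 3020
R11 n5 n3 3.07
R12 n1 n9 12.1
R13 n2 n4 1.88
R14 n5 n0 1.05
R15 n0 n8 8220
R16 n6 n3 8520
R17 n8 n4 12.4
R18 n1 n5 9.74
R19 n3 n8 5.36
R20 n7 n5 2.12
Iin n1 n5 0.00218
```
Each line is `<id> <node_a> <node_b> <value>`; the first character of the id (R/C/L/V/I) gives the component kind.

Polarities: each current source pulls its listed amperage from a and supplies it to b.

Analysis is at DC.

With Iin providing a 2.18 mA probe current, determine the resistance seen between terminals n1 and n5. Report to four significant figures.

MNA unknowns: 9 node voltages V₁..V_9
R1: Y=0.01835 on G[6,1]
R2: Y=0.01792 on G[8,4]
R3: Y=0.1230 on G[6,4]
R4: Y=0.1205 on G[0,1]
R5: Y=0.07299 on G[1,8]
R6: Y=0.008475 on G[6,9]
R7: Y=0.03546 on G[8,1]
R8: Y=0.1757 on G[5,4]
R9: Y=0.06711 on G[7,5]
R10: Y=0.0003311 on G[5,2]
R11: Y=0.3257 on G[5,3]
R12: Y=0.08264 on G[1,9]
R13: Y=0.5319 on G[2,4]
R14: Y=0.9524 on G[5,0]
R15: Y=0.0001217 on G[0,8]
R16: Y=0.0001174 on G[6,3]
R17: Y=0.08065 on G[8,4]
R18: Y=0.1027 on G[1,5]
R19: Y=0.1866 on G[3,8]
R20: Y=0.4717 on G[7,5]
Iin: z[1]−=0.00218, z[5]+=0.00218
solve → V1=-0.006619, V2=-0.0006815, V3=-0.0002344, V4=-0.0006824, V5=0.0008376, V6=-0.001718, V7=0.0008376, V8=-0.002105, V9=-0.006163

R_eq = 3.420 Ω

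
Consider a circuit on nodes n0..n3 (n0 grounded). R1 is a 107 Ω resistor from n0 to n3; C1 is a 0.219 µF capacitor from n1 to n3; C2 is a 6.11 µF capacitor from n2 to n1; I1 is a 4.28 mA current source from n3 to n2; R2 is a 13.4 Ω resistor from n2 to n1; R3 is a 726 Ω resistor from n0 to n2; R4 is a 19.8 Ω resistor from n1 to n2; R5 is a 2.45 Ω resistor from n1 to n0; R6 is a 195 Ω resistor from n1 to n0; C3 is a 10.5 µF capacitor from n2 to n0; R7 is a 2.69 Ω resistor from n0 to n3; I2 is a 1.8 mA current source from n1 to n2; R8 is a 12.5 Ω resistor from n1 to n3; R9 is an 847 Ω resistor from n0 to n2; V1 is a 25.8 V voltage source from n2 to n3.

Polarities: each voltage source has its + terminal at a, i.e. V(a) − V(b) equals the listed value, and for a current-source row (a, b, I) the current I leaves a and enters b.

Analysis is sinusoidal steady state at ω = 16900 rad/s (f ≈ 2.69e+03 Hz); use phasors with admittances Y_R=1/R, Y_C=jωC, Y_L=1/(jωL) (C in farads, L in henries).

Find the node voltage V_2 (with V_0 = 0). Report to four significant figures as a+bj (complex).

MNA unknowns: 3 node voltages V₁..V_3 plus 1 source current (V1)
R1: Y=0.009346+0.000j on G[0,3]
C1: Y=0.000+0.003701j on G[1,3]
C2: Y=0.000+0.1033j on G[2,1]
I1: z[3]−=0.00428, z[2]+=0.00428
R2: Y=0.07463+0.000j on G[2,1]
R3: Y=0.001377+0.000j on G[0,2]
R4: Y=0.05051+0.000j on G[1,2]
R5: Y=0.4082+0.000j on G[1,0]
R6: Y=0.005128+0.000j on G[1,0]
C3: Y=0.000+0.1774j on G[2,0]
R7: Y=0.3717+0.000j on G[0,3]
I2: z[1]−=0.0018, z[2]+=0.0018
R8: Y=0.08000+0.000j on G[1,3]
R9: Y=0.001181+0.000j on G[0,2]
V1: row V2−V3=25.8, i_V1 at 2,3
solve → V1=3.870-0.3505j, V2=17.82-7.865j, V3=-7.979-7.865j
aux → i_V1=-3.957-3.642j

17.82-7.865j V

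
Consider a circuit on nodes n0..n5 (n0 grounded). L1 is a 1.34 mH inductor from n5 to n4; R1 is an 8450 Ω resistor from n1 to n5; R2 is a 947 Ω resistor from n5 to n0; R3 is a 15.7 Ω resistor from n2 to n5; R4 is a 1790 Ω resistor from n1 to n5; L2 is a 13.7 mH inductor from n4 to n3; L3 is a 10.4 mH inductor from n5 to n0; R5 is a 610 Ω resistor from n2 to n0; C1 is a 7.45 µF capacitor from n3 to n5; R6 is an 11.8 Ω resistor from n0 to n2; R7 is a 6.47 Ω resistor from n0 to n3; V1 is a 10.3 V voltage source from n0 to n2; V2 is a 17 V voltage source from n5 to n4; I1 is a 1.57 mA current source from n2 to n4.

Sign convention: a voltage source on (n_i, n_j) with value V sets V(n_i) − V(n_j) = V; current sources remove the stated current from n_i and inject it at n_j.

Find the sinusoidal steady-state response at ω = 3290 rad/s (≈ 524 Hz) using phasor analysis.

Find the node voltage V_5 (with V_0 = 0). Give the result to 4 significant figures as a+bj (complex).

Apply KCL at each of the 5 non-ground nodes and solve the resulting linear system.
Node n1: branches {R1, R4} → V_1 = -6.630-8.573j
Node n2: branches {R3, R5, R6, V1, I1} → V_2 = -10.30+0.000j
Node n3: branches {L2, C1, R7} → V_3 = 0.1641+2.338j
Node n4: branches {L1, L2, V2, I1} → V_4 = -23.63-8.573j
Node n5: branches {L1, R1, R2, R3, R4, L3, C1, V2} → V_5 = -6.630-8.573j
Source currents: i(V1)=-1.122+0.5461j, i(V2)=-0.2437+4.384j

-6.630-8.573j V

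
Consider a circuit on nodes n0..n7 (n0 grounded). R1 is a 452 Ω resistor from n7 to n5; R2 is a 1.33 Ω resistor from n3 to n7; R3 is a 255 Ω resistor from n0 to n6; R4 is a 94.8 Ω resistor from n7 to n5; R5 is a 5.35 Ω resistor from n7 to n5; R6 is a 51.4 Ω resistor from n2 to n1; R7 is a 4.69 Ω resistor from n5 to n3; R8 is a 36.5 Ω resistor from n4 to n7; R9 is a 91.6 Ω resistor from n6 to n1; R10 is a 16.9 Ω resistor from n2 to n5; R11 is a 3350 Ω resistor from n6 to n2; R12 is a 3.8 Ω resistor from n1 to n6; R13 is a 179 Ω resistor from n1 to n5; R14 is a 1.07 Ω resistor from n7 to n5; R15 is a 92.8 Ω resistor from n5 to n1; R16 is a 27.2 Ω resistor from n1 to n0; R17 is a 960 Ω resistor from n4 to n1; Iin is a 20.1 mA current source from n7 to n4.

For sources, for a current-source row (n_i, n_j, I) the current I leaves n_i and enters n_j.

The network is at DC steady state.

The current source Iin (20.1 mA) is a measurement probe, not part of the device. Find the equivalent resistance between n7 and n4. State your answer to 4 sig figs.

R_eq = 35.21 Ω

MNA unknowns: 7 node voltages V₁..V_7
R1: Y=0.002212 on G[7,5]
R2: Y=0.7519 on G[3,7]
R3: Y=0.003922 on G[0,6]
R4: Y=0.01055 on G[7,5]
R5: Y=0.1869 on G[7,5]
R6: Y=0.01946 on G[2,1]
R7: Y=0.2132 on G[5,3]
R8: Y=0.02740 on G[4,7]
R9: Y=0.01092 on G[6,1]
R10: Y=0.05917 on G[2,5]
R11: Y=0.0002985 on G[6,2]
R12: Y=0.2632 on G[1,6]
R13: Y=0.005587 on G[1,5]
R14: Y=0.9346 on G[7,5]
R15: Y=0.01078 on G[5,1]
R16: Y=0.03676 on G[1,0]
R17: Y=0.001042 on G[4,1]
Iin: z[7]−=0.0201, z[4]+=0.0201
solve → V1=1.775e-06, V2=-0.01714, V3=-0.02329, V4=0.6842, V5=-0.02286, V6=-1.664e-05, V7=-0.02341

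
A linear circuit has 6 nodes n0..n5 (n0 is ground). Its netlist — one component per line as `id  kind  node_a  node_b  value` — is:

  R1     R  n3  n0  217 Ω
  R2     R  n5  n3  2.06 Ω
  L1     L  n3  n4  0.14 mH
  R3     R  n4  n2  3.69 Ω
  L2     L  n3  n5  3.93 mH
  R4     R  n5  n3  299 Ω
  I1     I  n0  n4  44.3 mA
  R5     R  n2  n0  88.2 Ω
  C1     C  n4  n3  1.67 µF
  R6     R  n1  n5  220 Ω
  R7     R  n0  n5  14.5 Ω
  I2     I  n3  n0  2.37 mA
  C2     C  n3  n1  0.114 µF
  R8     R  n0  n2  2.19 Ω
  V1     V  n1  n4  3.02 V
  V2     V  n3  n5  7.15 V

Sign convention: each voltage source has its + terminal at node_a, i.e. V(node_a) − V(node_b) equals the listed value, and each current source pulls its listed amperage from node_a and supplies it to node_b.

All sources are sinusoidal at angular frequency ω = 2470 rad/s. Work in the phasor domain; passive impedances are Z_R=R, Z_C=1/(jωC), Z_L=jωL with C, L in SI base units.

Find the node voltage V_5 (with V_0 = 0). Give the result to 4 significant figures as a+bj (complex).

-4.966+0.09121j V

MNA unknowns: 5 node voltages V₁..V_5 plus 2 source currents (V1, V2)
R1: Y=0.004608+0.000j on G[3,0]
R2: Y=0.4854+0.000j on G[5,3]
L1: Y=0.000-2.892j on G[3,4]
R3: Y=0.2710+0.000j on G[4,2]
L2: Y=0.000-0.1030j on G[3,5]
R4: Y=0.003344+0.000j on G[5,3]
I1: z[0]−=0.0443, z[4]+=0.0443
R5: Y=0.01134+0.000j on G[2,0]
C1: Y=0.000+0.004125j on G[4,3]
R6: Y=0.004545+0.000j on G[1,5]
R7: Y=0.06897+0.000j on G[0,5]
I2: z[3]−=0.00237, z[0]+=0.00237
C2: Y=0.000+0.0002816j on G[3,1]
R8: Y=0.4566+0.000j on G[0,2]
V1: row V1−V4=3.02, i_V1 at 1,4
V2: row V3−V5=7.15, i_V2 at 3,5
solve → V1=5.201-0.03910j, V2=0.8000-0.01434j, V3=2.184+0.09121j, V4=2.181-0.03910j, V5=-4.966+0.09121j
aux → i_V1=-0.04625-0.0002574j, i_V2=-3.884+0.7435j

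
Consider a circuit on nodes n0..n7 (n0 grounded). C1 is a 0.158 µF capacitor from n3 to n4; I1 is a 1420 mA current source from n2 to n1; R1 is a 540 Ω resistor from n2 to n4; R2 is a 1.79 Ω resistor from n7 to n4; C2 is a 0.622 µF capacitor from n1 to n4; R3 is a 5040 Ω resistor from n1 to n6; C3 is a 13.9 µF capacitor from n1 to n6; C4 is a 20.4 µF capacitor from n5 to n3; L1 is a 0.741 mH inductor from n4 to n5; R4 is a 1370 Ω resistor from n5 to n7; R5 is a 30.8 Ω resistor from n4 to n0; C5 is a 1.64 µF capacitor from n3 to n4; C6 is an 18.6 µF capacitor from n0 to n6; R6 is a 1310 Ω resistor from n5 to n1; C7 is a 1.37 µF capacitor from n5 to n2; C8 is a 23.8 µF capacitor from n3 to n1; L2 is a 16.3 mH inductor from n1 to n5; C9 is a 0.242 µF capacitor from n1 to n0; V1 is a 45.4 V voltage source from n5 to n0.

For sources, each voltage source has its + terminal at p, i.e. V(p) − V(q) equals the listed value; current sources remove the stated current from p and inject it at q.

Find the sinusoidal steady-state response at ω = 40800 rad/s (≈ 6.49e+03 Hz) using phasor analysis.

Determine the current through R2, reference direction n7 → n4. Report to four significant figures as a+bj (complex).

Apply KCL at each of the 7 non-ground nodes and solve the resulting linear system.
Node n1: branches {I1, C2, R3, C3, R6, C8, L2, C9} → V_1 = 25.16-1.065j
Node n2: branches {I1, R1, C7} → V_2 = 44.82+26.20j
Node n3: branches {C1, C4, C5, C8} → V_3 = 33.97-0.2096j
Node n4: branches {C1, R1, R2, C2, L1, R5, C5} → V_4 = 20.88+8.734j
Node n5: branches {C4, L1, R4, R6, C7, L2, V1} → V_5 = 45.40+0.000j
Node n6: branches {R3, C3, C6} → V_6 = 10.76-0.4576j
Node n7: branches {R2, R4} → V_7 = 20.92+8.723j
Source currents: i(V1)=-1.036-8.699j

0.01787-0.006367j A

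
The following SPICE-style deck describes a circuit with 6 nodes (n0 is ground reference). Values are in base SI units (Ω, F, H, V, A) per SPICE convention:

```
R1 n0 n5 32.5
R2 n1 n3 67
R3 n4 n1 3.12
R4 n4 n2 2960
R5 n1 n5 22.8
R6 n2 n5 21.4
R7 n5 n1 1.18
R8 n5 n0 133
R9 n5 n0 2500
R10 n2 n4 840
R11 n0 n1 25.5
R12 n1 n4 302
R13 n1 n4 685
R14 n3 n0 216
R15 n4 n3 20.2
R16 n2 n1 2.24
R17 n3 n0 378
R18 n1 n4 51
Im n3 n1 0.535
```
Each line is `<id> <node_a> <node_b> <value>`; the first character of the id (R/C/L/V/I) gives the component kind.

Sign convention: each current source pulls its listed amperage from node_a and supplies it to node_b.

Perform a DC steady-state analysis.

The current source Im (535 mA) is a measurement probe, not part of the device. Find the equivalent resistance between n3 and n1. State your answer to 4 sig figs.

Element admittances at DC:
  Y(R1) = 0.03077 S between n0,n5
  Y(R2) = 0.01493 S between n1,n3
  Y(R3) = 0.3205 S between n4,n1
  Y(R4) = 0.0003378 S between n4,n2
  Y(R5) = 0.04386 S between n1,n5
  Y(R6) = 0.04673 S between n2,n5
  Y(R7) = 0.8475 S between n5,n1
  Y(R8) = 0.007519 S between n5,n0
  Y(R9) = 0.0004000 S between n5,n0
  Y(R10) = 0.001190 S between n2,n4
  Y(R11) = 0.03922 S between n0,n1
  Y(R12) = 0.003311 S between n1,n4
  Y(R13) = 0.001460 S between n1,n4
  Y(R14) = 0.004630 S between n3,n0
  Y(R15) = 0.04950 S between n4,n3
  Y(R16) = 0.4464 S between n2,n1
  Y(R17) = 0.002646 S between n3,n0
  Y(R18) = 0.01961 S between n1,n4
  Im: injects 0.535 A into n1 (from n3)
Assemble and solve the 5×5 MNA system:
  V(n1)=0.7173  V(n2)=0.7114  V(n3)=-7.528  V(n4)=-0.3137  V(n5)=0.6886

R_eq = 15.41 Ω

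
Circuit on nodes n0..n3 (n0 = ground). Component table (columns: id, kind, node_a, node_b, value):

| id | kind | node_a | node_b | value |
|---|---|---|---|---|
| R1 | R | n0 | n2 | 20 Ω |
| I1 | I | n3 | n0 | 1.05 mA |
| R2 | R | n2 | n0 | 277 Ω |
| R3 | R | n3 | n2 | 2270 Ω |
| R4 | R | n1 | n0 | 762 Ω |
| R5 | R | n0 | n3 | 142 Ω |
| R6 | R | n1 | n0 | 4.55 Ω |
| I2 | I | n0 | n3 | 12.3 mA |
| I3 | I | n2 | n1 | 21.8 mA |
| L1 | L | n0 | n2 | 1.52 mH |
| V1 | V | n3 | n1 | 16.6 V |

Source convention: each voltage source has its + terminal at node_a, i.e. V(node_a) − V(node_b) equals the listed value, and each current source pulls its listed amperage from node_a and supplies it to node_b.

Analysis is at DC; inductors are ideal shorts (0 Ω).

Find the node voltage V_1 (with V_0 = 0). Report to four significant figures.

-0.3988 V

MNA unknowns: 3 node voltages V₁..V_3 plus 2 source currents (L1, V1)
R1: Y=0.05000 on G[0,2]
I1: z[3]−=0.00105, z[0]+=0.00105
R2: Y=0.003610 on G[2,0]
R3: Y=0.0004405 on G[3,2]
R4: Y=0.001312 on G[1,0]
R5: Y=0.007042 on G[0,3]
R6: Y=0.2198 on G[1,0]
I2: z[0]−=0.0123, z[3]+=0.0123
I3: z[2]−=0.0218, z[1]+=0.0218
L1: row V0−V2=0, i_L1 at 0,2
V1: row V3−V1=16.6, i_V1 at 3,1
solve → V1=-0.3988, V2=0.000, V3=16.20
aux → i_L1=0.01466, i_V1=-0.1100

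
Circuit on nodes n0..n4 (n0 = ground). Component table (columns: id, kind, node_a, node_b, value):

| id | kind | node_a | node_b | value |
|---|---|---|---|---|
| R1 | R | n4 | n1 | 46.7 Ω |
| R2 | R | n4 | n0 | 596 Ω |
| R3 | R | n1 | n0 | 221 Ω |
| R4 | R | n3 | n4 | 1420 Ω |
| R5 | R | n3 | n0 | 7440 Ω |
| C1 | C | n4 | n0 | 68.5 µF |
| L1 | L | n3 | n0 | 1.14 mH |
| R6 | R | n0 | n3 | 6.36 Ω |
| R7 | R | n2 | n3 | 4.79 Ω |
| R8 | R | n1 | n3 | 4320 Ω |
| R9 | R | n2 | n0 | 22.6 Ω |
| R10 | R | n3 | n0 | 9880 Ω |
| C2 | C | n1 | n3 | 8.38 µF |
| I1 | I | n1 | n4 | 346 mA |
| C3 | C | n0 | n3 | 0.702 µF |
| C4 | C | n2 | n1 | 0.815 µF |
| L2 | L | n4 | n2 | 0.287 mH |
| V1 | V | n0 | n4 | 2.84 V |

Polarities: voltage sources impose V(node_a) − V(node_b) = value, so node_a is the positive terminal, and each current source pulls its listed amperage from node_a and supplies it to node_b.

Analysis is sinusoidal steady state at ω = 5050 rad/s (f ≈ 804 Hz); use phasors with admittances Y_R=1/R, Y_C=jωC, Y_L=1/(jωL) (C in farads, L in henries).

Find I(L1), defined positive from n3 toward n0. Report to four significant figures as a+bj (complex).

Element admittances at ω=5050 rad/s:
  Y(R1) = 0.02141+0.000j S between n4,n1
  Y(R2) = 0.001678+0.000j S between n4,n0
  Y(R3) = 0.004525+0.000j S between n1,n0
  Y(R4) = 0.0007042+0.000j S between n3,n4
  Y(R5) = 0.0001344+0.000j S between n3,n0
  Y(C1) = 0.000+0.3459j S between n4,n0
  Y(L1) = 0.000-0.1737j S between n3,n0
  Y(R6) = 0.1572+0.000j S between n0,n3
  Y(R7) = 0.2088+0.000j S between n2,n3
  Y(R8) = 0.0002315+0.000j S between n1,n3
  Y(R9) = 0.04425+0.000j S between n2,n0
  Y(R10) = 0.0001012+0.000j S between n3,n0
  Y(C2) = 0.000+0.04232j S between n1,n3
  I1: injects 0.346 A into n4 (from n1)
  Y(C3) = 0.000+0.003545j S between n0,n3
  Y(C4) = 0.000+0.004116j S between n2,n1
  Y(L2) = 0.000-0.6900j S between n4,n2
  V1: constraint V(n0)−V(n4) = 2.84
Assemble and solve the 5×5 MNA system:
  V(n1)=-4.727+5.295j  V(n2)=-2.418+0.3513j  V(n3)=-1.672-0.9238j  V(n4)=-2.840+0.000j
  i(V1)=-0.5536-0.8039j

-0.1605+0.2904j A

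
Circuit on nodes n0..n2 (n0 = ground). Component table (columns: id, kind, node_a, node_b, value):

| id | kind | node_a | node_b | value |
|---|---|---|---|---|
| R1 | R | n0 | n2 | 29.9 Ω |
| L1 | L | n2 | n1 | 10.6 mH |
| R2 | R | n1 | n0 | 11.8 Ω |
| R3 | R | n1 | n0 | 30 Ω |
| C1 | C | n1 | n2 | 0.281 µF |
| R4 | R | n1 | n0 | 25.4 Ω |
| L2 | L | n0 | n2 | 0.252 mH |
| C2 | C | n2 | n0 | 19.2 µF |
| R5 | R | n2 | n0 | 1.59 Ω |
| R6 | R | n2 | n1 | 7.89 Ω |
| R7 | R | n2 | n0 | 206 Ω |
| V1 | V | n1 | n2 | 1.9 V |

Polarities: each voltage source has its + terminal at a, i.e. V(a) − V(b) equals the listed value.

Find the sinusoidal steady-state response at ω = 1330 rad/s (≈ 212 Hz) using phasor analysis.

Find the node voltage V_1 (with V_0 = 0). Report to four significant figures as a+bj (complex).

Apply KCL at each of the 2 non-ground nodes and solve the resulting linear system.
Node n1: branches {L1, R2, R3, C1, R4, R6, V1} → V_1 = 1.874-0.09384j
Node n2: branches {R1, L1, C1, L2, C2, R5, R6, R7, V1} → V_2 = -0.02616-0.09384j
Source currents: i(V1)=-0.5358+0.1488j

1.874-0.09384j V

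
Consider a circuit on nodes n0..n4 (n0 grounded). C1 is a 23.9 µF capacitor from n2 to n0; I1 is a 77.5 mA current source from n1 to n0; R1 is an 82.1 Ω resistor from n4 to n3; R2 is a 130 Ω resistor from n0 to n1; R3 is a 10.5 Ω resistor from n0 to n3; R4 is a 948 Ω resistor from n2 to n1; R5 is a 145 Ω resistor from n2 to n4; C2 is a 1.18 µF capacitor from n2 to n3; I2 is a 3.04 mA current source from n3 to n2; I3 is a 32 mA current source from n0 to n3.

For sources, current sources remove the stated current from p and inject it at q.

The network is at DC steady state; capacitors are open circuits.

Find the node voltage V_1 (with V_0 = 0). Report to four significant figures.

-8.978 V

Apply KCL at each of the 4 non-ground nodes and solve the resulting linear system.
Node n1: branches {I1, R2, R4} → V_1 = -8.978
Node n2: branches {C1, R4, R5, C2, I2} → V_2 = -0.9785
Node n3: branches {R1, R3, C2, I2, I3} → V_3 = 0.2474
Node n4: branches {R1, R5} → V_4 = -0.1958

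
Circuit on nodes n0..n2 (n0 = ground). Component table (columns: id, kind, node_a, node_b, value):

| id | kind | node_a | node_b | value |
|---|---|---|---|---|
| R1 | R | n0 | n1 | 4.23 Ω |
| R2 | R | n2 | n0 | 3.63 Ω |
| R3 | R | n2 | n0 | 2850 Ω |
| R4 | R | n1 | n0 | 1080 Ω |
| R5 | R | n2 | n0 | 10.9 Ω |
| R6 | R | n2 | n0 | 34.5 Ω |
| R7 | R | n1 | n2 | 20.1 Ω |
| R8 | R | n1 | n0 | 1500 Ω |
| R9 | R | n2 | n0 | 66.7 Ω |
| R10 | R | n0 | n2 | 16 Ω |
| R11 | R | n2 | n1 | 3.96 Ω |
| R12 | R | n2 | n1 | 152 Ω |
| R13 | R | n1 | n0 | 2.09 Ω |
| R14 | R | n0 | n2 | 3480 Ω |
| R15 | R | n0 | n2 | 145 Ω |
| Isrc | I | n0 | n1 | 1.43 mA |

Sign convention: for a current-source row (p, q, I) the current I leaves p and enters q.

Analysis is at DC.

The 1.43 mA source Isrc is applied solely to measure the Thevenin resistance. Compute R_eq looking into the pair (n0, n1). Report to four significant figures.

Element admittances at DC:
  Y(R1) = 0.2364 S between n0,n1
  Y(R2) = 0.2755 S between n2,n0
  Y(R3) = 0.0003509 S between n2,n0
  Y(R4) = 0.0009259 S between n1,n0
  Y(R5) = 0.09174 S between n2,n0
  Y(R6) = 0.02899 S between n2,n0
  Y(R7) = 0.04975 S between n1,n2
  Y(R8) = 0.0006667 S between n1,n0
  Y(R9) = 0.01499 S between n2,n0
  Y(R10) = 0.06250 S between n0,n2
  Y(R11) = 0.2525 S between n2,n1
  Y(R12) = 0.006579 S between n2,n1
  Y(R13) = 0.4785 S between n1,n0
  Y(R14) = 0.0002874 S between n0,n2
  Y(R15) = 0.006897 S between n0,n2
  Isrc: injects 0.00143 A into n1 (from n0)
Assemble and solve the 2×2 MNA system:
  V(n1)=0.001581  V(n2)=0.0006180

R_eq = 1.105 Ω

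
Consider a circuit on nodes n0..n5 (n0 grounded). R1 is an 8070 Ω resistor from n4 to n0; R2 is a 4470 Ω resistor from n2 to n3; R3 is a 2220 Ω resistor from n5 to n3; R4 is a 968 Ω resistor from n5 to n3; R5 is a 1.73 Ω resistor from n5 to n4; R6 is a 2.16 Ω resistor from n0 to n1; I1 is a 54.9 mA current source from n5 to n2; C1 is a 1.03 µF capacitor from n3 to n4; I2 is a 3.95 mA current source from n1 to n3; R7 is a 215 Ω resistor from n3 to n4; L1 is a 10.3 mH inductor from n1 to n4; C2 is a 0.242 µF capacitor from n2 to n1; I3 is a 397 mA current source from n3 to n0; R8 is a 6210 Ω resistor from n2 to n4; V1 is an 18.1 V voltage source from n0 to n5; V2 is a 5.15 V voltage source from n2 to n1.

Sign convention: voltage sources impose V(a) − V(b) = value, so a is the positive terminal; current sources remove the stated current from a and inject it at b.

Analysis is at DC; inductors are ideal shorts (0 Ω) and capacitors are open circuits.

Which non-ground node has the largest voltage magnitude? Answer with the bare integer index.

3

Apply KCL at each of the 5 non-ground nodes and solve the resulting linear system.
Node n1: branches {R6, I2, L1, C2, V2} → V_1 = -10.30
Node n2: branches {R2, I1, C2, R8, V2} → V_2 = -5.148
Node n3: branches {R2, R3, R4, C1, I2, R7, I3} → V_3 = -73.75
Node n4: branches {R1, R5, C1, R7, L1, R8} → V_4 = -10.30
Node n5: branches {R3, R4, R5, I1, V1} → V_5 = -18.10
Source currents: i(L1)=4.803, i(V1)=-4.372, i(V2)=0.03872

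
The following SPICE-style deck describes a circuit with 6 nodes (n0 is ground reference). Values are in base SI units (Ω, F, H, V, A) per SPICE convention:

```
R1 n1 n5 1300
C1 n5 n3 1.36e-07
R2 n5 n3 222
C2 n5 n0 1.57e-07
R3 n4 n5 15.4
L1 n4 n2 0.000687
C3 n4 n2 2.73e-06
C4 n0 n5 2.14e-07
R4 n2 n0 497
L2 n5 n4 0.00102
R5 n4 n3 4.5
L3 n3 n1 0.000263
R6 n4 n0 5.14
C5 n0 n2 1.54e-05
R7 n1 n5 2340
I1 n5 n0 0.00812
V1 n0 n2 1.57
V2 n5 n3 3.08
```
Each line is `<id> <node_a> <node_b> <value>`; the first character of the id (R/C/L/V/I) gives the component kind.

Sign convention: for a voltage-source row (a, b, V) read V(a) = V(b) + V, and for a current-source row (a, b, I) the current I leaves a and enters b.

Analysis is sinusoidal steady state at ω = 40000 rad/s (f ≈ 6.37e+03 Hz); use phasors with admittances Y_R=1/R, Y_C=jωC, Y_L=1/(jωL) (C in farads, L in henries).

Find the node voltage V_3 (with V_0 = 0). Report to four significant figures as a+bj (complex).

Apply KCL at each of the 5 non-ground nodes and solve the resulting linear system.
Node n1: branches {R1, L3, R7} → V_1 = -1.075-0.4894j
Node n2: branches {L1, C3, R4, C5, V1} → V_2 = -1.570+0.000j
Node n3: branches {C1, R2, R5, L3, V2} → V_3 = -1.075-0.5282j
Node n4: branches {R3, L1, C3, L2, R5, R6} → V_4 = -0.3150-0.6226j
Node n5: branches {R1, C1, R2, C2, R3, C4, L2, R7, I1, V2} → V_5 = 2.005-0.5282j
Source currents: i(V1)=-0.04849-1.058j, i(V2)=-0.1865+0.004269j

-1.075-0.5282j V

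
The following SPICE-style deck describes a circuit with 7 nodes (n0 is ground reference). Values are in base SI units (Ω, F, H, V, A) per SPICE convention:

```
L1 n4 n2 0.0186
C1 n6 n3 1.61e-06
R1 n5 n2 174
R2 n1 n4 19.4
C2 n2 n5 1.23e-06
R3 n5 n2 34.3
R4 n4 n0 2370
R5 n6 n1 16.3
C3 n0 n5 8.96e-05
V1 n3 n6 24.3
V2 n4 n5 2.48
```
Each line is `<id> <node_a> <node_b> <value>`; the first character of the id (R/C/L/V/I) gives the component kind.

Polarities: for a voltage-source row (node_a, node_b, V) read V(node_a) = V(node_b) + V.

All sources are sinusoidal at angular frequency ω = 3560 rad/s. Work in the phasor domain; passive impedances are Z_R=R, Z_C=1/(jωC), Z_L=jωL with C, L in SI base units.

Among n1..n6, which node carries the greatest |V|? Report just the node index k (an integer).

MNA unknowns: 6 node voltages V₁..V_6 plus 2 source currents (V1, V2)
L1: Y=0.000-0.01510j on G[4,2]
C1: Y=0.000+0.005732j on G[6,3]
R1: Y=0.005747+0.000j on G[5,2]
R2: Y=0.05155+0.000j on G[1,4]
C2: Y=0.000+0.004379j on G[2,5]
R3: Y=0.02915+0.000j on G[5,2]
R4: Y=0.0004219+0.000j on G[4,0]
R5: Y=0.06135+0.000j on G[6,1]
C3: Y=0.000+0.3190j on G[0,5]
V1: row V3−V6=24.3, i_V1 at 3,6
V2: row V4−V5=2.48, i_V2 at 4,5
solve → V1=2.480+0.003281j, V2=0.3013-0.9773j, V3=26.78+0.003281j, V4=2.480+0.003281j, V5=-4.339e-06+0.003281j, V6=2.480+0.003281j
aux → i_V1=0.000-0.1393j, i_V2=-0.01585+0.03290j

3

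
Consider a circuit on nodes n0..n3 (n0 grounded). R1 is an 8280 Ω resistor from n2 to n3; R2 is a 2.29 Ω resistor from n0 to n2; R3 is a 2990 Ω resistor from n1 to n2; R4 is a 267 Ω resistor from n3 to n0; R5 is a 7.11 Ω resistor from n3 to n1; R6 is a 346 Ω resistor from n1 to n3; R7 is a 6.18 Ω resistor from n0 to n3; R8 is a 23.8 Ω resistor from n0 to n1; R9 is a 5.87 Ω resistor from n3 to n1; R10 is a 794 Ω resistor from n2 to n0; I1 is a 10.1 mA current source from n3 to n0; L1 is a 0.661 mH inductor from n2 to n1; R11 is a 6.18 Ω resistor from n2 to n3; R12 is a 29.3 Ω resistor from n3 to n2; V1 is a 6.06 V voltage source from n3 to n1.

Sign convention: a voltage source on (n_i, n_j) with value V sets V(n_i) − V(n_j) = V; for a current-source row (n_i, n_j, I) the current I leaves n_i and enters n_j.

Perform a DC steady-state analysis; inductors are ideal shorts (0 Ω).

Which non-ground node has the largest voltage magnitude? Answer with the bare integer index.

3

MNA unknowns: 3 node voltages V₁..V_3 plus 2 source currents (L1, V1)
R1: Y=0.0001208 on G[2,3]
R2: Y=0.4367 on G[0,2]
R3: Y=0.0003344 on G[1,2]
R4: Y=0.003745 on G[3,0]
R5: Y=0.1406 on G[3,1]
R6: Y=0.002890 on G[1,3]
R7: Y=0.1618 on G[0,3]
R8: Y=0.04202 on G[0,1]
R9: Y=0.1704 on G[3,1]
R10: Y=0.001259 on G[2,0]
I1: z[3]−=0.0101, z[0]+=0.0101
L1: row V2−V1=0, i_L1 at 2,1
R11: Y=0.1618 on G[2,3]
R12: Y=0.03413 on G[3,2]
V1: row V3−V1=6.06, i_V1 at 3,1
solve → V1=-1.570, V2=-1.570, V3=4.490
aux → i_L1=1.876, i_V1=-3.844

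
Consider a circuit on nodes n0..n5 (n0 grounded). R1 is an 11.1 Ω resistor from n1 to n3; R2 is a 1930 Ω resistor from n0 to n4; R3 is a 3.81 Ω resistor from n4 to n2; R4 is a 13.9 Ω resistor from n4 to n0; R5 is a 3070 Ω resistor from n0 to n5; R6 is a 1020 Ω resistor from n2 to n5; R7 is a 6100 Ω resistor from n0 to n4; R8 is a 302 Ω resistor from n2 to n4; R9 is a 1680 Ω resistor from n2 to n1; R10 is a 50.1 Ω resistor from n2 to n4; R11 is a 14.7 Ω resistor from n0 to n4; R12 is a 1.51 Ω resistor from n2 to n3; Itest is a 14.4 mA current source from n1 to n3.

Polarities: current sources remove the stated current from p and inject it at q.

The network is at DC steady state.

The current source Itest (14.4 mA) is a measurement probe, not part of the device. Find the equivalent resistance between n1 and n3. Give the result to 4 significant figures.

MNA unknowns: 5 node voltages V₁..V_5
R1: Y=0.09009 on G[1,3]
R2: Y=0.0005181 on G[0,4]
R3: Y=0.2625 on G[4,2]
R4: Y=0.07194 on G[4,0]
R5: Y=0.0003257 on G[0,5]
R6: Y=0.0009804 on G[2,5]
R7: Y=0.0001639 on G[0,4]
R8: Y=0.003311 on G[2,4]
R9: Y=0.0005952 on G[2,1]
R10: Y=0.01996 on G[2,4]
R11: Y=0.06803 on G[0,4]
R12: Y=0.6623 on G[2,3]
Itest: z[1]−=0.0144, z[3]+=0.0144
solve → V1=-0.1586, V2=0.000, V3=0.0001426, V4=0.000, V5=0.000

R_eq = 11.03 Ω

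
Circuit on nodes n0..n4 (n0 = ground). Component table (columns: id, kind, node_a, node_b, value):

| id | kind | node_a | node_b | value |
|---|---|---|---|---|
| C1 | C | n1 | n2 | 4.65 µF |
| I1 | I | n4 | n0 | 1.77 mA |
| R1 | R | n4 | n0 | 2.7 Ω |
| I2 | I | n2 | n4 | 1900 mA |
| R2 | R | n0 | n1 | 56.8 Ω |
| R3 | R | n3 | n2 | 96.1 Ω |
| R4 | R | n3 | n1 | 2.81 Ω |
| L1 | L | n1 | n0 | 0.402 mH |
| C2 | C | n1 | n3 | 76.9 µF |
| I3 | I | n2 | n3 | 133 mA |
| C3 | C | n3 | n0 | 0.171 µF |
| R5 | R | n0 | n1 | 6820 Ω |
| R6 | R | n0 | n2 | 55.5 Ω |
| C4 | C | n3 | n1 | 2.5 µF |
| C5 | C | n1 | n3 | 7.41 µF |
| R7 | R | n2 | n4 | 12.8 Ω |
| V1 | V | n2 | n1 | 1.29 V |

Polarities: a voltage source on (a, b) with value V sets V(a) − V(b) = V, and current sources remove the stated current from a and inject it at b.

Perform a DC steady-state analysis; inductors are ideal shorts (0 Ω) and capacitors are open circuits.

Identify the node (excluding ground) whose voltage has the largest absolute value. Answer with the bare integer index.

Apply KCL at each of the 4 non-ground nodes and solve the resulting linear system.
Node n1: branches {C1, R2, R4, L1, C2, R5, C4, C5, V1} → V_1 = 0.000
Node n2: branches {C1, I2, R3, I3, R6, R7, V1} → V_2 = 1.290
Node n3: branches {R3, R4, C2, I3, C3, C4, C5} → V_3 = 0.3998
Node n4: branches {I1, R1, I2, R7} → V_4 = 4.457
Source currents: i(L1)=-1.676, i(V1)=-1.818

4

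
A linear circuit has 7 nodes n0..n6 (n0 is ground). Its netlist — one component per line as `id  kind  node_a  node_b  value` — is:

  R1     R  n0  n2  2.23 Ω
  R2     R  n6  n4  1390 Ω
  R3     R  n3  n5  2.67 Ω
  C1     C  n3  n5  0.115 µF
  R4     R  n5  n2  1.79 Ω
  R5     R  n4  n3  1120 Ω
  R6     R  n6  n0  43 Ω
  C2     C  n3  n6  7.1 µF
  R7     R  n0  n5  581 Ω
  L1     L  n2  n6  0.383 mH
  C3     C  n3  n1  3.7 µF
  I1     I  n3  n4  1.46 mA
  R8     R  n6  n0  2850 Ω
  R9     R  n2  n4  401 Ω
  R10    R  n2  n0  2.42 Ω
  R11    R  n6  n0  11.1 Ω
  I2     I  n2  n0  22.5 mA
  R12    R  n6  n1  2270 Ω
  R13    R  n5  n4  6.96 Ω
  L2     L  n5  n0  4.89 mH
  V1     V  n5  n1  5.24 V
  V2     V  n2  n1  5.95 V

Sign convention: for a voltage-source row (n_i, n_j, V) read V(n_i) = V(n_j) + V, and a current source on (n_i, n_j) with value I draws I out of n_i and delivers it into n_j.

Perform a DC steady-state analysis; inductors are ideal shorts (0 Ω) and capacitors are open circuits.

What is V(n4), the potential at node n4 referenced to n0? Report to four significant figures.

Element admittances at DC:
  Y(R1) = 0.4484 S between n0,n2
  Y(R2) = 0.0007194 S between n6,n4
  Y(R3) = 0.3745 S between n3,n5
  Y(C1) = 0.000 S between n3,n5
  Y(R4) = 0.5587 S between n5,n2
  Y(R5) = 0.0008929 S between n4,n3
  Y(R6) = 0.02326 S between n6,n0
  Y(C2) = 0.000 S between n3,n6
  Y(R7) = 0.001721 S between n0,n5
  L1: short n2↔n6 (DC inductor)
  Y(C3) = 0.000 S between n3,n1
  I1: injects 0.00146 A into n4 (from n3)
  Y(R8) = 0.0003509 S between n6,n0
  Y(R9) = 0.002494 S between n2,n4
  Y(R10) = 0.4132 S between n2,n0
  Y(R11) = 0.09009 S between n6,n0
  I2: injects 0.0225 A into n0 (from n2)
  Y(R12) = 0.0004405 S between n6,n1
  Y(R13) = 0.1437 S between n5,n4
  L2: short n5↔n0 (DC inductor)
  V1: constraint V(n5)−V(n1) = 5.24
  V2: constraint V(n2)−V(n1) = 5.95
Assemble and solve the 10×10 MNA system:
  V(n1)=-5.240  V(n2)=0.7100  V(n3)=-0.003829  V(n4)=0.02529  V(n5)=0.000  V(n6)=0.7100
  i(L1)=0.08384  i(L2)=-0.7150  i(V1)=1.114  i(V2)=-1.116

0.02529 V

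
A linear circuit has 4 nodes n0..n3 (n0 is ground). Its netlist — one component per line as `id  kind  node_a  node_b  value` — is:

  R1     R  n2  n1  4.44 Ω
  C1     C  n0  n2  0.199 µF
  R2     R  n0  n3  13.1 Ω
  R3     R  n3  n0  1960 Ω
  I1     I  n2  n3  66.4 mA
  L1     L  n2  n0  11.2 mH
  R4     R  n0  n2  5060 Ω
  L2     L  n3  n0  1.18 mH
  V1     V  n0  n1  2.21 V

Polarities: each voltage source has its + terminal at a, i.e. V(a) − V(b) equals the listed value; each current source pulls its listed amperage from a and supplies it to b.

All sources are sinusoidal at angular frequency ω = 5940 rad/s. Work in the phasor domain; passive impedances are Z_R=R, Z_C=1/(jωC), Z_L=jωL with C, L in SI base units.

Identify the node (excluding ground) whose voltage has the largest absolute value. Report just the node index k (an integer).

2

MNA unknowns: 3 node voltages V₁..V_3 plus 1 source current (V1)
R1: Y=0.2252+0.000j on G[2,1]
C1: Y=0.000+0.001182j on G[0,2]
R2: Y=0.07634+0.000j on G[0,3]
R3: Y=0.0005102+0.000j on G[3,0]
I1: z[2]−=0.0664, z[3]+=0.0664
L1: Y=0.000-0.01503j on G[2,0]
R4: Y=0.0001976+0.000j on G[0,2]
L2: Y=0.000-0.1427j on G[3,0]
V1: row V0−V1=2.21, i_V1 at 0,1
solve → V1=-2.210+0.000j, V2=-2.493-0.1532j, V3=0.1943+0.3607j
aux → i_V1=0.06379+0.03450j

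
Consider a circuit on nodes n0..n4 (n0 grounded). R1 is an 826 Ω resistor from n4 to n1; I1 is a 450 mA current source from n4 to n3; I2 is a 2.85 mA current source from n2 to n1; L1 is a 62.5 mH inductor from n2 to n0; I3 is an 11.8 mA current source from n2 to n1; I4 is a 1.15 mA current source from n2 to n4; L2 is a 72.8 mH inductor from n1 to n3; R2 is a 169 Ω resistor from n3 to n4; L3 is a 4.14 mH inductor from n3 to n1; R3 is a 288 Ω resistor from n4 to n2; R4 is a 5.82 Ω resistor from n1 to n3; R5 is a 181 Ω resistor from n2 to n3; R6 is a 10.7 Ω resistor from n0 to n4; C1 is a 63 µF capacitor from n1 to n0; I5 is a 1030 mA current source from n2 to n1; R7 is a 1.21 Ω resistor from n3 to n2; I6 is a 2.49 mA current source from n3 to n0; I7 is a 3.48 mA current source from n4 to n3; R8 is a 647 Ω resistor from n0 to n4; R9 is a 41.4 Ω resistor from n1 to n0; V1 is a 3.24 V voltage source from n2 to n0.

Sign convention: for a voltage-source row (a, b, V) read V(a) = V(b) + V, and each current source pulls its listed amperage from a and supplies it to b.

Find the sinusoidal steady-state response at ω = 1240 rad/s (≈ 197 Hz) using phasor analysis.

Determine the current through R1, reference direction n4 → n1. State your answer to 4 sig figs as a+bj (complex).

-0.01500+8.977e-06j A

Element admittances at ω=1240 rad/s:
  Y(R1) = 0.001211+0.000j S between n4,n1
  I1: injects 0.45 A into n3 (from n4)
  I2: injects 0.00285 A into n1 (from n2)
  Y(L1) = 0.000-0.01290j S between n2,n0
  I3: injects 0.0118 A into n1 (from n2)
  I4: injects 0.00115 A into n4 (from n2)
  Y(L2) = 0.000-0.01108j S between n1,n3
  Y(R2) = 0.005917+0.000j S between n3,n4
  Y(L3) = 0.000-0.1948j S between n3,n1
  Y(R3) = 0.003472+0.000j S between n4,n2
  Y(R4) = 0.1718+0.000j S between n1,n3
  Y(R5) = 0.005525+0.000j S between n2,n3
  Y(R6) = 0.09346+0.000j S between n0,n4
  Y(C1) = 0.000+0.07812j S between n1,n0
  I5: injects 1.03 A into n1 (from n2)
  Y(R7) = 0.8264+0.000j S between n3,n2
  I6: injects 0.00249 A into n0 (from n3)
  I7: injects 0.00348 A into n3 (from n4)
  Y(R8) = 0.001546+0.000j S between n0,n4
  Y(R9) = 0.02415+0.000j S between n1,n0
  V1: constraint V(n2)−V(n0) = 3.24
Assemble and solve the 5×5 MNA system:
  V(n1)=8.575-0.05275j  V(n2)=3.240+0.000j  V(n3)=4.705-0.7983j  V(n4)=-3.815-0.04533j
  i(V1)=0.1487-0.6225j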